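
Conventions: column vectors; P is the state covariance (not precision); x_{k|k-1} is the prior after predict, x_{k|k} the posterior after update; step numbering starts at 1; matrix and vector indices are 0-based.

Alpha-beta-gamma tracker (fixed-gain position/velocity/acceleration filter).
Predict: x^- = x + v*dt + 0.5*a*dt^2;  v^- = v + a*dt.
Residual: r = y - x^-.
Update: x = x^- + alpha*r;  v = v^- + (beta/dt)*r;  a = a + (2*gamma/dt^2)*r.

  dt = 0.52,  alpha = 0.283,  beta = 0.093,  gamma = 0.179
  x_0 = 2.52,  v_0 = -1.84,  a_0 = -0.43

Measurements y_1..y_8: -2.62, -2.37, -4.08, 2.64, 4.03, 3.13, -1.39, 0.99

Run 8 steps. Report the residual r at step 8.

resid = -29.1865

step 1: x_pred=1.5051  r=-4.1251  x^+=0.3377  v^+=-2.8014  a^+=-5.8914
step 2: x_pred=-1.9156  r=-0.4544  x^+=-2.0442  v^+=-5.9462  a^+=-6.4931
step 3: x_pred=-6.0140  r=1.9340  x^+=-5.4667  v^+=-8.9767  a^+=-3.9325
step 4: x_pred=-10.6663  r=13.3063  x^+=-6.9006  v^+=-8.6418  a^+=13.6845
step 5: x_pred=-9.5442  r=13.5742  x^+=-5.7027  v^+=0.9018  a^+=31.6563
step 6: x_pred=-0.9538  r=4.0838  x^+=0.2019  v^+=18.0935  a^+=37.0631
step 7: x_pred=14.6214  r=-16.0114  x^+=10.0902  v^+=34.5027  a^+=15.8645
step 8: x_pred=30.1765  r=-29.1865  x^+=21.9167  v^+=37.5324  a^+=-22.7773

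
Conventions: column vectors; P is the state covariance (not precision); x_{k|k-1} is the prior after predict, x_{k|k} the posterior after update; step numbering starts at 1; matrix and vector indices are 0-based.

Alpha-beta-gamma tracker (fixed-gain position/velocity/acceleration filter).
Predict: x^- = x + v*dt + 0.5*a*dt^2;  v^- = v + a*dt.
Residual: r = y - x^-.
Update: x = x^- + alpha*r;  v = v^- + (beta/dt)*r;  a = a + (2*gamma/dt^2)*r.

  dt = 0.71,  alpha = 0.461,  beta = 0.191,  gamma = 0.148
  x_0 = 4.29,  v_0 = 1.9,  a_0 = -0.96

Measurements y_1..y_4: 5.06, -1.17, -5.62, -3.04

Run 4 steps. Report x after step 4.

x_post = -6.5334

step 1: x_pred=5.3970  r=-0.3370  x^+=5.2417  v^+=1.1277  a^+=-1.1579
step 2: x_pred=5.7505  r=-6.9205  x^+=2.5602  v^+=-1.5561  a^+=-5.2215
step 3: x_pred=0.1392  r=-5.7592  x^+=-2.5158  v^+=-6.8127  a^+=-8.6033
step 4: x_pred=-9.5212  r=6.4812  x^+=-6.5334  v^+=-11.1775  a^+=-4.7976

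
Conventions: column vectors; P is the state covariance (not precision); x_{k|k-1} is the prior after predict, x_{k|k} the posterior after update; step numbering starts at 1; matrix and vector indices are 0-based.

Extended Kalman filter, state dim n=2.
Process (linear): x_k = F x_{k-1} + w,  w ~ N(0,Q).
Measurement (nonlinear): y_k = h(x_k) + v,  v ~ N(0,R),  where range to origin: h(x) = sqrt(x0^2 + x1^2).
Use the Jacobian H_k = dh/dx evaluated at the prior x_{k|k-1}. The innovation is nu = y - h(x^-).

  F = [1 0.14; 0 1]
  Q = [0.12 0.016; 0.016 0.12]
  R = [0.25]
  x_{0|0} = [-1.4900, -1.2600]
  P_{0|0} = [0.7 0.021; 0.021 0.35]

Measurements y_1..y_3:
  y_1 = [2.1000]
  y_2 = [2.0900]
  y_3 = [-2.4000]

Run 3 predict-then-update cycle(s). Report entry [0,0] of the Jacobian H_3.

step 1: x^-=[-1.6664, -1.2600]  P^-=[0.8327 0.0860; 0.0860 0.4700]  H_jac=[-0.7977 -0.6031]  S=[1.0335]  K=[-0.6929; -0.3406]  nu=[0.0109]  x^+=[-1.6739, -1.2637]  P^+=[0.3366 -0.1579; -0.1579 0.3501]
step 2: x^-=[-1.8508, -1.2637]  P^-=[0.4192 -0.0929; -0.0929 0.4701]  H_jac=[-0.8259 -0.5639]  S=[0.5988]  K=[-0.4906; -0.3145]  nu=[-0.1511]  x^+=[-1.7767, -1.2162]  P^+=[0.2751 -0.1853; -0.1853 0.4109]
step 3: x^-=[-1.9470, -1.2162]  P^-=[0.3512 -0.1118; -0.1118 0.5309]  H_jac=[-0.8481 -0.5298]  S=[0.5512]  K=[-0.4330; -0.3382]  nu=[-4.6956]  x^+=[0.0862, 0.3720]  P^+=[0.2479 -0.1925; -0.1925 0.4678]

H_jac[0,0] = -0.8481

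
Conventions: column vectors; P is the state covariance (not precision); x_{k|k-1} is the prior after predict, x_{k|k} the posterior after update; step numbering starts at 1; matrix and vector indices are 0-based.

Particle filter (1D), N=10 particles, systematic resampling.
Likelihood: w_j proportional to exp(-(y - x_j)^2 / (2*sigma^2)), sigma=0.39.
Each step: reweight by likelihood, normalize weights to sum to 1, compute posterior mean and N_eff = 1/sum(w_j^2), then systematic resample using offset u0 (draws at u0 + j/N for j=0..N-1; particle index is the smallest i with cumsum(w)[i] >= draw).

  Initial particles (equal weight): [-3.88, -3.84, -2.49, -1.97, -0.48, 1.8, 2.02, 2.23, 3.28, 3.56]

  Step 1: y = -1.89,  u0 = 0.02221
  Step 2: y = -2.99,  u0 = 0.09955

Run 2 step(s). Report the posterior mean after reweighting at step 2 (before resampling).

step 1: w=[0.0000, 0.0000, 0.2380, 0.7609, 0.0011, 0.0000, 0.0000, 0.0000, 0.0000, 0.0000]  mean=-2.0921  Neff=1.5733  idx=[2, 2, 2, 3, 3, 3, 3, 3, 3, 3]
step 2: w=[0.2840, 0.2840, 0.2840, 0.0211, 0.0211, 0.0211, 0.0211, 0.0211, 0.0211, 0.0211]  mean=-2.4131  Neff=4.0793  idx=[0, 0, 1, 1, 1, 2, 2, 2, 5, 9]

post_mean = -2.4131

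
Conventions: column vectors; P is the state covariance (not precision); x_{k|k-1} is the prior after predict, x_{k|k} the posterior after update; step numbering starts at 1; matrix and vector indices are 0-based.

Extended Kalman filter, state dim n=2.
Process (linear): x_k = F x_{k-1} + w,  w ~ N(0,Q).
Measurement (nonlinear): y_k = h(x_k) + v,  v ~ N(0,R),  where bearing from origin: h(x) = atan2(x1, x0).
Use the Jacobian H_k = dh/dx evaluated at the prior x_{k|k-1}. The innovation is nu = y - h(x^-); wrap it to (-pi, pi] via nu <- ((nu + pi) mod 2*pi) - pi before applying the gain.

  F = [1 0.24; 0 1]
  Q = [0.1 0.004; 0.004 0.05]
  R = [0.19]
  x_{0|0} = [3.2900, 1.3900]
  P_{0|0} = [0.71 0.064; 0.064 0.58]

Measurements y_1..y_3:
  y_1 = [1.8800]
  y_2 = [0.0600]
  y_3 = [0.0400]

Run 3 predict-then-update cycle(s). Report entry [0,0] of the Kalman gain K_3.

K[0,0] = -0.1138

step 1: x^-=[3.6236, 1.3900]  P^-=[0.8741 0.2072; 0.2072 0.6300]  H_jac=[-0.0923 0.2406]  S=[0.2247]  K=[-0.1372; 0.5894]  nu=[1.5137]  x^+=[3.4160, 2.2822]  P^+=[0.8699 0.2254; 0.2254 0.5519]
step 2: x^-=[3.9637, 2.2822]  P^-=[1.1099 0.3618; 0.3618 0.6019]  H_jac=[-0.1091 0.1895]  S=[0.2099]  K=[-0.2503; 0.3554]  nu=[-0.4624]  x^+=[4.0794, 2.1178]  P^+=[1.0967 0.3805; 0.3805 0.5754]
step 3: x^-=[4.5877, 2.1178]  P^-=[1.4125 0.5226; 0.5226 0.6254]  H_jac=[-0.0829 0.1797]  S=[0.2043]  K=[-0.1138; 0.3378]  nu=[-0.3925]  x^+=[4.6324, 1.9852]  P^+=[1.4099 0.5305; 0.5305 0.6021]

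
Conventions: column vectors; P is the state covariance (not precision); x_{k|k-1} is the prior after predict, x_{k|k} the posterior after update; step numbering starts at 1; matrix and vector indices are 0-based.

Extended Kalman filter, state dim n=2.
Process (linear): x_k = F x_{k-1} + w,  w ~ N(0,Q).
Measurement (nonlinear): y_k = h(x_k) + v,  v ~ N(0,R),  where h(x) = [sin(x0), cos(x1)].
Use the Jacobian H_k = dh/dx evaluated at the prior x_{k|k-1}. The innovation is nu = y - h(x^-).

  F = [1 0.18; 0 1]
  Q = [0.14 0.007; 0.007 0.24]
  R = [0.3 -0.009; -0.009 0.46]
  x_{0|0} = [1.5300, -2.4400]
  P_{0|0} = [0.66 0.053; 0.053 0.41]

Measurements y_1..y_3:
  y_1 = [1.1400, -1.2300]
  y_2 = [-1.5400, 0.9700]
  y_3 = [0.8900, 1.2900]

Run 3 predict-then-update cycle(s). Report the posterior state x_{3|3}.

step 1: x^-=[1.0908, -2.4400]  P^-=[0.8324 0.1338; 0.1338 0.6500]  H_jac=[0.4618 0.0000; 0.0000 0.6454]  S=[0.4775 0.0309; 0.0309 0.7308]  K=[0.7995 0.0844; 0.0925 0.5702]  nu=[0.2530, -0.4662]  x^+=[1.2537, -2.6824]  P^+=[0.5178 0.0490; 0.0490 0.4051]
step 2: x^-=[0.7709, -2.6824]  P^-=[0.6885 0.1289; 0.1289 0.6451]  H_jac=[0.7173 0.0000; 0.0000 0.4432]  S=[0.6542 0.0320; 0.0320 0.5867]  K=[0.7521 0.0564; 0.1178 0.4809]  nu=[-2.2368, 1.8664]  x^+=[-0.8062, -2.0484]  P^+=[0.3139 0.0432; 0.0432 0.4967]
step 3: x^-=[-1.1749, -2.0484]  P^-=[0.4855 0.1396; 0.1396 0.7367]  H_jac=[0.3856 0.0000; 0.0000 0.8881]  S=[0.3722 0.0388; 0.0388 1.0410]  K=[0.4925 0.1008; 0.0794 0.6255]  nu=[1.8127, 1.7497]  x^+=[-0.1058, -0.8100]  P^+=[0.3808 0.0472; 0.0472 0.3232]

x_post = [-0.1058, -0.8100]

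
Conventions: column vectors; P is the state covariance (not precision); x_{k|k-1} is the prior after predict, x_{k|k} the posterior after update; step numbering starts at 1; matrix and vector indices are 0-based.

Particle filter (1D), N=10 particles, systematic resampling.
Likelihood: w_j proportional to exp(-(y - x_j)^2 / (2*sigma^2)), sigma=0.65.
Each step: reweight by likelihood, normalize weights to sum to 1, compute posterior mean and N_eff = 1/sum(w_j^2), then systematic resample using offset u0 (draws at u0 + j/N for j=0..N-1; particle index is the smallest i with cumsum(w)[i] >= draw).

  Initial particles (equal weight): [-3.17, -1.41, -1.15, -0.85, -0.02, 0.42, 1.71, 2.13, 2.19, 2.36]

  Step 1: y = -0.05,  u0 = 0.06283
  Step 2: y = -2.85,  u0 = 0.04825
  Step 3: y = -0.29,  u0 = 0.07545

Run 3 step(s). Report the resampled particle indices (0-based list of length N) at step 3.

resampled_idx = [0, 2, 3, 4, 6, 6, 7, 8, 9, 9]

step 1: w=[0.0000, 0.0427, 0.0911, 0.1789, 0.3810, 0.2937, 0.0098, 0.0014, 0.0010, 0.0004]  mean=-0.1786  Neff=3.6539  idx=[2, 3, 3, 4, 4, 4, 4, 5, 5, 5]
step 2: w=[0.6463, 0.1737, 0.1737, 0.0015, 0.0015, 0.0015, 0.0015, 0.0001, 0.0001, 0.0001]  mean=-1.0386  Neff=2.0918  idx=[0, 0, 0, 0, 0, 0, 1, 1, 2, 2]
step 3: w=[0.0792, 0.0792, 0.0792, 0.0792, 0.0792, 0.0792, 0.1312, 0.1312, 0.1312, 0.1312]  mean=-0.9926  Neff=9.3920  idx=[0, 2, 3, 4, 6, 6, 7, 8, 9, 9]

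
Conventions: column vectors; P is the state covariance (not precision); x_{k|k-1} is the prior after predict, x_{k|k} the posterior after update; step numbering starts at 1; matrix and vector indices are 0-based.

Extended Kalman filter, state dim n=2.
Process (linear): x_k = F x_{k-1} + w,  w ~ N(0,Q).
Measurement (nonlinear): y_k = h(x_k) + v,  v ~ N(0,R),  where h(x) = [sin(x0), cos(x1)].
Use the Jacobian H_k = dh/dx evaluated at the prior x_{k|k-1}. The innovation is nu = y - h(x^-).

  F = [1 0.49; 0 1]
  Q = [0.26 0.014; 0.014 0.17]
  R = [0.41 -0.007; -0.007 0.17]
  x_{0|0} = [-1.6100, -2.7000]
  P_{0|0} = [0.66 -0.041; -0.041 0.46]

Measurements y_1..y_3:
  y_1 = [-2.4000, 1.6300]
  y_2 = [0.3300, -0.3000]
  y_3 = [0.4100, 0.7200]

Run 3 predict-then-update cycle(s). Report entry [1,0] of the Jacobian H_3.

step 1: x^-=[-2.9330, -2.7000]  P^-=[0.9903 0.1984; 0.1984 0.6300]  H_jac=[-0.9783 0.0000; 0.0000 0.4274]  S=[1.3578 -0.0900; -0.0900 0.2851]  K=[-0.7086 0.0738; -0.0821 0.9186]  nu=[-2.1929, 2.5341]  x^+=[-1.1920, -0.1922]  P^+=[0.2975 0.0410; 0.0410 0.3667]
step 2: x^-=[-1.2861, -0.1922]  P^-=[0.6857 0.2347; 0.2347 0.5367]  H_jac=[0.2808 0.0000; 0.0000 0.1910]  S=[0.4641 0.0056; 0.0056 0.1896]  K=[0.4123 0.2243; 0.1355 0.5368]  nu=[1.2898, -1.2816]  x^+=[-1.0419, -0.7053]  P^+=[0.5963 0.1845; 0.1845 0.4728]
step 3: x^-=[-1.3875, -0.7053]  P^-=[1.1506 0.4302; 0.4302 0.6428]  H_jac=[0.1823 0.0000; 0.0000 0.6483]  S=[0.4482 0.0438; 0.0438 0.4401]  K=[0.4100 0.5928; 0.0832 0.9385]  nu=[1.3932, -0.0414]  x^+=[-0.8408, -0.6283]  P^+=[0.8993 0.1510; 0.1510 0.2452]

H_jac[1,0] = 0.0000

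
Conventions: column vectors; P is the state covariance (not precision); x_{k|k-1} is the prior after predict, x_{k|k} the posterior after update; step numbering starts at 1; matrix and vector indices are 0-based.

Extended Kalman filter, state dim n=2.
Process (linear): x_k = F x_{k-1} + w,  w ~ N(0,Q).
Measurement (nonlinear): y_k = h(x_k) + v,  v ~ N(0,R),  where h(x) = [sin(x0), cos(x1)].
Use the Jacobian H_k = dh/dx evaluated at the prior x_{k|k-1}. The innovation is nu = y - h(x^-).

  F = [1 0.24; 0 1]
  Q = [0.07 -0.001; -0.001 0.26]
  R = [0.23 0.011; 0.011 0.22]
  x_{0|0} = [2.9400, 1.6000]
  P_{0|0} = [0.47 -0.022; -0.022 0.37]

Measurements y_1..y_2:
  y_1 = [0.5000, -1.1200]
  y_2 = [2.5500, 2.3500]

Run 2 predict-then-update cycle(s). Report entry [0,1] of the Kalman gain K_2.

K[0,1] = -0.0265

step 1: x^-=[3.3240, 1.6000]  P^-=[0.5508 0.0658; 0.0658 0.6300]  H_jac=[-0.9834 0.0000; 0.0000 -0.9996]  S=[0.7626 0.0757; 0.0757 0.8495]  K=[-0.7088 -0.0143; -0.0114 -0.7403]  nu=[0.6814, -1.0908]  x^+=[2.8566, 2.3998]  P^+=[0.1659 0.0109; 0.0109 0.1631]
step 2: x^-=[3.4326, 2.3998]  P^-=[0.2506 0.0491; 0.0491 0.4231]  H_jac=[-0.9580 0.0000; 0.0000 -0.6756]  S=[0.4600 0.0428; 0.0428 0.4131]  K=[-0.5194 -0.0265; -0.0383 -0.6879]  nu=[2.8369, 3.0872]  x^+=[1.8772, 0.1674]  P^+=[0.1250 0.0171; 0.0171 0.2246]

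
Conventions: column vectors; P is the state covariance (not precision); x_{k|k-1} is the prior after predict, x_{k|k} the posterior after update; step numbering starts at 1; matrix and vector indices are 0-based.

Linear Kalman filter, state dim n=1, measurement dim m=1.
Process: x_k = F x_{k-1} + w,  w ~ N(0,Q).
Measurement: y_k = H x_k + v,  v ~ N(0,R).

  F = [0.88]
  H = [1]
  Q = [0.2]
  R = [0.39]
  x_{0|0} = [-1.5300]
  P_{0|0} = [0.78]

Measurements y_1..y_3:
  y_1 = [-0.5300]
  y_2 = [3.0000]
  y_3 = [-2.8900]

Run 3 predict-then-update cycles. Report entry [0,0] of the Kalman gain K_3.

step 1: x^-=[-1.3464]  P^-=[0.8040]  S=[1.1940]  K=[0.6734]  nu=[0.8164]  x^+=[-0.7967]  P^+=[0.2626]
step 2: x^-=[-0.7011]  P^-=[0.4034]  S=[0.7934]  K=[0.5084]  nu=[3.7011]  x^+=[1.1807]  P^+=[0.1983]
step 3: x^-=[1.0390]  P^-=[0.3536]  S=[0.7436]  K=[0.4755]  nu=[-3.9290]  x^+=[-0.8292]  P^+=[0.1854]

K[0,0] = 0.4755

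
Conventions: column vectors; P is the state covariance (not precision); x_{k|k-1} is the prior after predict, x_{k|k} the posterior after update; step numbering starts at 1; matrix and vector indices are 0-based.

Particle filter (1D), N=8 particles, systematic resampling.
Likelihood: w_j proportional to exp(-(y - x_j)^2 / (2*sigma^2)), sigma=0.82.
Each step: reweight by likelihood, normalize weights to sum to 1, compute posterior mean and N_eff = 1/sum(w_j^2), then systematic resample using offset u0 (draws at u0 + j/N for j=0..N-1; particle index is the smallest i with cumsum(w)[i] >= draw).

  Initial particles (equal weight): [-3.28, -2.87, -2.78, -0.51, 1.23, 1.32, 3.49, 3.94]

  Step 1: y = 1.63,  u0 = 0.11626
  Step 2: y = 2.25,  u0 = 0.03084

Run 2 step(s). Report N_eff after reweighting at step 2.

step 1: w=[0.0000, 0.0000, 0.0000, 0.0170, 0.4559, 0.4781, 0.0392, 0.0097]  mean=1.3583  Neff=2.2811  idx=[4, 4, 4, 5, 5, 5, 5, 7]
step 2: w=[0.1279, 0.1279, 0.1279, 0.1458, 0.1458, 0.1458, 0.1458, 0.0332]  mean=1.3723  Neff=7.3973  idx=[0, 1, 2, 3, 4, 4, 5, 6]

N_eff = 7.3973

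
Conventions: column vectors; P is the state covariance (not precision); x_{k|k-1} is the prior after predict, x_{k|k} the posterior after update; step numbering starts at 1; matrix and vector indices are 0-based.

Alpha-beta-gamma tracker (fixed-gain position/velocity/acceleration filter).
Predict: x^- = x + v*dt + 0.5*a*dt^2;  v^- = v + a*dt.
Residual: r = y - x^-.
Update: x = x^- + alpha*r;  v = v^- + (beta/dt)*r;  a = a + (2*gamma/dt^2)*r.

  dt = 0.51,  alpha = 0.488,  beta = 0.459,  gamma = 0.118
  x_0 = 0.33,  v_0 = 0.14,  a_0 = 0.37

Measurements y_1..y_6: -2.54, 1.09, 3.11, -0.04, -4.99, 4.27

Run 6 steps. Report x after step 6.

step 1: x_pred=0.4495  r=-2.9895  x^+=-1.0094  v^+=-2.3619  a^+=-2.3425
step 2: x_pred=-2.5186  r=3.6086  x^+=-0.7576  v^+=-0.3088  a^+=0.9317
step 3: x_pred=-0.7939  r=3.9039  x^+=1.1112  v^+=3.6799  a^+=4.4739
step 4: x_pred=3.5697  r=-3.6097  x^+=1.8082  v^+=2.7128  a^+=1.1986
step 5: x_pred=3.3476  r=-8.3376  x^+=-0.7212  v^+=-4.1798  a^+=-6.3664
step 6: x_pred=-3.6808  r=7.9508  x^+=0.1992  v^+=-0.2709  a^+=0.8477

x_post = 0.1992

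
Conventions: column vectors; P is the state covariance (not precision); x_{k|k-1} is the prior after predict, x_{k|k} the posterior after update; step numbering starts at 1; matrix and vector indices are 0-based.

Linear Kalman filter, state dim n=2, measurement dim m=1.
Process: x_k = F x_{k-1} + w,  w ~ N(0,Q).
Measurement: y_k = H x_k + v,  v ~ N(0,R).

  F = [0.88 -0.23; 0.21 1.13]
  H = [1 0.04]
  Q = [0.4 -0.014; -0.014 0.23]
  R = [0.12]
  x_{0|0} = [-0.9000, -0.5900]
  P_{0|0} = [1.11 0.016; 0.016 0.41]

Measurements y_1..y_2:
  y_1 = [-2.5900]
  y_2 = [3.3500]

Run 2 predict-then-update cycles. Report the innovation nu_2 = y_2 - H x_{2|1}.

innov = [5.2788]

step 1: x^-=[-0.6563, -0.8557]  P^-=[1.2748 0.0997; 0.0997 0.8101]  S=[1.4041]  K=[0.9108; 0.0941]  nu=[-1.8995]  x^+=[-2.3863, -1.0344]  P^+=[0.1101 -0.0206; -0.0206 0.7976]
step 2: x^-=[-1.8620, -1.6700]  P^-=[0.5358 -0.2205; -0.2205 1.2436]  S=[0.6402]  K=[0.8232; -0.2667]  nu=[5.2788]  x^+=[2.4836, -3.0778]  P^+=[0.1020 -0.0799; -0.0799 1.1981]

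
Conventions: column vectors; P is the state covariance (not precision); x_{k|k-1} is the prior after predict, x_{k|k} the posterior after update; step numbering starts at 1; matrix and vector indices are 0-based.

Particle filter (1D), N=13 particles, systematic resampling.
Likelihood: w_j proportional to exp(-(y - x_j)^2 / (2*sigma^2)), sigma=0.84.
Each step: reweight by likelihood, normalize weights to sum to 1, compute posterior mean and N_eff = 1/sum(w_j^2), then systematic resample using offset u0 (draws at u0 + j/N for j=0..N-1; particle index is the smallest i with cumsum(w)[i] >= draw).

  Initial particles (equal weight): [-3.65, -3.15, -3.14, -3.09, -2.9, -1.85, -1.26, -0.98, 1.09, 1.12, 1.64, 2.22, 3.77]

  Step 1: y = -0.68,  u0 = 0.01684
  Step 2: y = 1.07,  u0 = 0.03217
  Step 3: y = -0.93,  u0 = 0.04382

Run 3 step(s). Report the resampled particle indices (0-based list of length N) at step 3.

step 1: w=[0.0008, 0.0055, 0.0057, 0.0068, 0.0126, 0.1570, 0.3263, 0.3885, 0.0450, 0.0417, 0.0091, 0.0011, 0.0000]  mean=-1.0647  Neff=3.4944  idx=[3, 5, 5, 6, 6, 6, 6, 7, 7, 7, 7, 7, 8]
step 2: w=[0.0000, 0.0018, 0.0018, 0.0159, 0.0159, 0.0159, 0.0159, 0.0379, 0.0379, 0.0379, 0.0379, 0.0379, 0.7437]  mean=0.5385  Neff=1.7819  idx=[4, 8, 10, 12, 12, 12, 12, 12, 12, 12, 12, 12, 12]
step 3: w=[0.2662, 0.2871, 0.2871, 0.0160, 0.0160, 0.0160, 0.0160, 0.0160, 0.0160, 0.0160, 0.0160, 0.0160, 0.0160]  mean=-0.7242  Neff=4.1971  idx=[0, 0, 0, 1, 1, 1, 1, 2, 2, 2, 2, 6, 10]

resampled_idx = [0, 0, 0, 1, 1, 1, 1, 2, 2, 2, 2, 6, 10]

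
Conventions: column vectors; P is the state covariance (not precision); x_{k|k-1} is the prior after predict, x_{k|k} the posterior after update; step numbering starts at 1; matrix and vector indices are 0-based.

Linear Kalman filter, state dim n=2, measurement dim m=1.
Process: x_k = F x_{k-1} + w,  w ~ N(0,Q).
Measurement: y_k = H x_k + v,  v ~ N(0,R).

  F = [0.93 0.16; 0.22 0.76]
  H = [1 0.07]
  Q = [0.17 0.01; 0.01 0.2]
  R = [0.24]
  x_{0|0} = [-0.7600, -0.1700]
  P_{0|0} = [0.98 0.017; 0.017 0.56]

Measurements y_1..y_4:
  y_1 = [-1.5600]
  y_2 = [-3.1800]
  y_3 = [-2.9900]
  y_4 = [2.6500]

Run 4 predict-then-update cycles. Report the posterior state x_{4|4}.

x_post = [0.3239, -0.3030]

step 1: x^-=[-0.7340, -0.2964]  P^-=[1.0370 0.2912; 0.2912 0.5766]  S=[1.3206]  K=[0.8007; 0.2511]  nu=[-0.8053]  x^+=[-1.3788, -0.4986]  P^+=[0.1904 0.0257; 0.0257 0.4933]
step 2: x^-=[-1.3620, -0.6823]  P^-=[0.3549 0.1280; 0.1280 0.5028]  S=[0.6153]  K=[0.5914; 0.2653]  nu=[-1.7702]  x^+=[-2.4089, -1.1518]  P^+=[0.1397 0.0315; 0.0315 0.4595]
step 3: x^-=[-2.4246, -1.4053]  P^-=[0.3120 0.1178; 0.1178 0.4827]  S=[0.5708]  K=[0.5610; 0.2656]  nu=[-0.4670]  x^+=[-2.6866, -1.5294]  P^+=[0.1323 0.0328; 0.0328 0.4424]
step 4: x^-=[-2.7432, -1.7534]  P^-=[0.3055 0.1152; 0.1152 0.4729]  S=[0.5640]  K=[0.5561; 0.2629]  nu=[5.5160]  x^+=[0.3239, -0.3030]  P^+=[0.1312 0.0327; 0.0327 0.4339]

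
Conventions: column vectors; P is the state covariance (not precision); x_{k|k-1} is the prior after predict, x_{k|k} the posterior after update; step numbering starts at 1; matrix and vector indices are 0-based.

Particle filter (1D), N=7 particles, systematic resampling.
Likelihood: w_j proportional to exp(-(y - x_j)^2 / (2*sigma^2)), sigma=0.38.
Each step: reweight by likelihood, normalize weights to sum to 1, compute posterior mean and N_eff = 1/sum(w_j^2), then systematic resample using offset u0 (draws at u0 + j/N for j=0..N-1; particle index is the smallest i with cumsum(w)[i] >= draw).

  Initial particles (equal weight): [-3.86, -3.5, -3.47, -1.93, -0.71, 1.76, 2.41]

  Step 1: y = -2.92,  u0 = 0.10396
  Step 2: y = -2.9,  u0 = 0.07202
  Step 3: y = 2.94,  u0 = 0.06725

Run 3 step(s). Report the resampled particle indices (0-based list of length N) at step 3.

resampled_idx = [1, 3, 3, 4, 5, 5, 6]

step 1: w=[0.0631, 0.4197, 0.4720, 0.0452, 0.0000, 0.0000, 0.0000]  mean=-3.4376  Neff=2.4694  idx=[1, 1, 1, 2, 2, 2, 3]
step 2: w=[0.1533, 0.1533, 0.1533, 0.1732, 0.1732, 0.1732, 0.0205]  mean=-3.4522  Neff=6.2147  idx=[0, 1, 2, 3, 4, 4, 5]
step 3: w=[0.0550, 0.0550, 0.0550, 0.2088, 0.2088, 0.2088, 0.2088]  mean=-3.4749  Neff=5.4518  idx=[1, 3, 3, 4, 5, 5, 6]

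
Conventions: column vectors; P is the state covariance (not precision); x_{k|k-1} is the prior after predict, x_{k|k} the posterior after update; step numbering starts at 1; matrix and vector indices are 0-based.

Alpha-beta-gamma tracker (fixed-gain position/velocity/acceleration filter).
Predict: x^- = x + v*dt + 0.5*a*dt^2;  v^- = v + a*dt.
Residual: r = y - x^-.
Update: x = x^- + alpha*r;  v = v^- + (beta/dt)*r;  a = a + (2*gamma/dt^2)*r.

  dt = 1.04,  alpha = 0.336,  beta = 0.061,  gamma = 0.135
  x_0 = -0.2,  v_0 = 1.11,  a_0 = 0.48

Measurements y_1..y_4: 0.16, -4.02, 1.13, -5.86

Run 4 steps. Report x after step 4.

step 1: x_pred=1.2140  r=-1.0540  x^+=0.8598  v^+=1.5474  a^+=0.2169
step 2: x_pred=2.5864  r=-6.6064  x^+=0.3667  v^+=1.3855  a^+=-1.4323
step 3: x_pred=1.0330  r=0.0970  x^+=1.0656  v^+=-0.0984  a^+=-1.4080
step 4: x_pred=0.2018  r=-6.0618  x^+=-1.8350  v^+=-1.9183  a^+=-2.9212

x_post = -1.8350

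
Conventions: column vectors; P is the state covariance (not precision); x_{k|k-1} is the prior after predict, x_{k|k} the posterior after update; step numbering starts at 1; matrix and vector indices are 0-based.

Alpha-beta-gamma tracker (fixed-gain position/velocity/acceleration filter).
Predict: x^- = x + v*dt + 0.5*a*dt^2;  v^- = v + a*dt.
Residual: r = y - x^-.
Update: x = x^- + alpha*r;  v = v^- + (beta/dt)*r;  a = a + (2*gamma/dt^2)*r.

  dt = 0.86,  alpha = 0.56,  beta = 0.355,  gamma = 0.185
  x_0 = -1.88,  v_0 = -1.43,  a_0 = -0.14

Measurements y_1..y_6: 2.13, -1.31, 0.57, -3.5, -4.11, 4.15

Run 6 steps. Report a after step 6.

a_post = 1.7327

step 1: x_pred=-3.1616  r=5.2916  x^+=-0.1983  v^+=0.6339  a^+=2.5072
step 2: x_pred=1.2740  r=-2.5840  x^+=-0.1730  v^+=1.7235  a^+=1.2145
step 3: x_pred=1.7583  r=-1.1883  x^+=1.0928  v^+=2.2774  a^+=0.6200
step 4: x_pred=3.2807  r=-6.7807  x^+=-0.5165  v^+=0.0116  a^+=-2.7721
step 5: x_pred=-1.5316  r=-2.5784  x^+=-2.9755  v^+=-3.4367  a^+=-4.0620
step 6: x_pred=-7.4332  r=11.5832  x^+=-0.9466  v^+=-2.1486  a^+=1.7327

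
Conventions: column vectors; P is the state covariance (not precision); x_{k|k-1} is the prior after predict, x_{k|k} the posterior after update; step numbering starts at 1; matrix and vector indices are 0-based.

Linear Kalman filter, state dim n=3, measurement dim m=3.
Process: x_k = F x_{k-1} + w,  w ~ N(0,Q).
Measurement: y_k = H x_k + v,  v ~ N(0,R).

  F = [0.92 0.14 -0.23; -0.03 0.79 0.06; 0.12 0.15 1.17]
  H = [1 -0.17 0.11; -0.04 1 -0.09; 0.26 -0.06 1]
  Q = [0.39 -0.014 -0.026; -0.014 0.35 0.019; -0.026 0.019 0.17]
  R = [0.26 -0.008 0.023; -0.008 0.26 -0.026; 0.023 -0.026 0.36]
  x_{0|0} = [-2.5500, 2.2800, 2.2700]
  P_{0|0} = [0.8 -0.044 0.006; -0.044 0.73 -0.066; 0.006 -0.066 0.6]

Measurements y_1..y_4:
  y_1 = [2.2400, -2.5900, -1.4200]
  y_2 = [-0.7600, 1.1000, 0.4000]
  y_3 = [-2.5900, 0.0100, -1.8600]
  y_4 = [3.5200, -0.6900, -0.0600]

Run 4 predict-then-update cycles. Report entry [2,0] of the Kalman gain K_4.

K[2,0] = -0.1467

step 1: x^-=[-2.5489, 2.0139, 2.6919]  P^-=[1.1035 0.0164 -0.0929; 0.0164 0.8043 0.0790; -0.0929 0.0790 0.9962]  S=[1.3699 -0.1636 0.3165; -0.1636 1.0579 -0.0858; 0.3165 -0.0858 1.3754]  K=[0.8182 0.1048 -0.0414; -0.0083 0.7577 0.0746; -0.1660 0.0280 0.7432]  nu=[4.8352, -4.4636, -3.3284]  x^+=[1.0769, -1.6564, -0.7096]  P^+=[0.2213 0.0257 -0.0548; 0.0257 0.1972 0.0121; -0.0548 0.0121 0.2780]
step 2: x^-=[0.9221, -1.3834, -0.9494]  P^-=[0.6249 0.0109 -0.1242; 0.0109 0.4744 0.0763; -0.1242 0.0763 0.5480]  S=[0.8714 -0.0868 0.1083; -0.0868 0.7244 -0.0229; 0.1083 -0.0229 0.8779]  K=[0.7127 0.0800 -0.0429; -0.0156 0.6454 0.0764; -0.1587 0.0441 0.6029]  nu=[-1.8128, 2.4349, 1.0267]  x^+=[-0.2190, 0.2948, 0.0646]  P^+=[0.1925 0.0194 -0.0500; 0.0194 0.1681 0.0154; -0.0500 0.0154 0.2262]
step 3: x^-=[-0.1751, 0.2433, 0.0936]  P^-=[0.5933 0.0044 -0.1095; 0.0044 0.4566 0.0716; -0.1095 0.0716 0.4783]  S=[0.8440 -0.0903 0.1087; -0.0903 0.7074 -0.0225; 0.1087 -0.0225 0.8143]  K=[0.7006 0.0749 -0.0369; -0.0191 0.6361 0.0759; -0.1502 0.0455 0.5684]  nu=[-2.3838, -0.2319, -1.8934]  x^+=[-1.7927, -0.0023, -0.6350]  P^+=[0.1890 0.0181 -0.0472; 0.0181 0.1657 0.0156; -0.0472 0.0156 0.2132]
step 4: x^-=[-1.5035, 0.0139, -0.9584]  P^-=[0.5881 0.0037 -0.1037; 0.0037 0.4551 0.0704; -0.1037 0.0704 0.4611]  S=[0.8402 -0.0912 0.1118; -0.0912 0.7061 -0.0226; 0.1118 -0.0226 0.8001]  K=[0.6983 0.0741 -0.0342; -0.0197 0.6353 0.0757; -0.1467 0.0458 0.5592]  nu=[5.1313, -0.8503, 1.2902]  x^+=[1.9724, -0.5295, -1.0287]  P^+=[0.1883 0.0180 -0.0461; 0.0180 0.1655 0.0156; -0.0461 0.0156 0.2097]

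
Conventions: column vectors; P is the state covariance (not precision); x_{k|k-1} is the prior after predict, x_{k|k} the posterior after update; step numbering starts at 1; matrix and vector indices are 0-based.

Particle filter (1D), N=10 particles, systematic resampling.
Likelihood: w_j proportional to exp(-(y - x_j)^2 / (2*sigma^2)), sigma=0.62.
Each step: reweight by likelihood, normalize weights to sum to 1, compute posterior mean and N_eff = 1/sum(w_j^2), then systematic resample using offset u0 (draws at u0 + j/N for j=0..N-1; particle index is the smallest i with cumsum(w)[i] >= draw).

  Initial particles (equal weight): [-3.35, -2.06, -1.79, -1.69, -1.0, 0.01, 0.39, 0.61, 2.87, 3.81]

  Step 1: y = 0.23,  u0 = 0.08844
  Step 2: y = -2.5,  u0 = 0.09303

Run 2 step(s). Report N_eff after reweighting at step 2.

N_eff = 3.6383

step 1: w=[0.0000, 0.0004, 0.0017, 0.0029, 0.0484, 0.3250, 0.3348, 0.2868, 0.0000, 0.0000]  mean=0.2519  Neff=3.3075  idx=[5, 5, 5, 6, 6, 6, 6, 7, 7, 7]
step 2: w=[0.3017, 0.3017, 0.3017, 0.0209, 0.0209, 0.0209, 0.0209, 0.0038, 0.0038, 0.0038]  mean=0.0485  Neff=3.6383  idx=[0, 0, 0, 1, 1, 1, 2, 2, 2, 8]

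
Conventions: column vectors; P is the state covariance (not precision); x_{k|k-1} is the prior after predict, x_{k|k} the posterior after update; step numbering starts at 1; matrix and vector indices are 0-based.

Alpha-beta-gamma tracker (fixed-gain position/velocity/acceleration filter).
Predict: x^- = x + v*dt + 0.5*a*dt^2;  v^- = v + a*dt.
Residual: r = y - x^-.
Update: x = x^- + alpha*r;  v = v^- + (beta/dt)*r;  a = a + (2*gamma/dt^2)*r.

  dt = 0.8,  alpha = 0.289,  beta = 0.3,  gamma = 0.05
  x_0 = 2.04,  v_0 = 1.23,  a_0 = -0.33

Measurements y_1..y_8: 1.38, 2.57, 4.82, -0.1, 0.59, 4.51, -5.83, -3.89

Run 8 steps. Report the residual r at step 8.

step 1: x_pred=2.9184  r=-1.5384  x^+=2.4738  v^+=0.3891  a^+=-0.5704
step 2: x_pred=2.6026  r=-0.0326  x^+=2.5932  v^+=-0.0794  a^+=-0.5755
step 3: x_pred=2.3455  r=2.4745  x^+=3.0606  v^+=0.3882  a^+=-0.1888
step 4: x_pred=3.3107  r=-3.4107  x^+=2.3250  v^+=-1.0419  a^+=-0.7217
step 5: x_pred=1.2605  r=-0.6705  x^+=1.0668  v^+=-1.8708  a^+=-0.8265
step 6: x_pred=-0.6943  r=5.2043  x^+=0.8097  v^+=-0.5803  a^+=-0.0133
step 7: x_pred=0.3412  r=-6.1712  x^+=-1.4423  v^+=-2.9052  a^+=-0.9776
step 8: x_pred=-4.0793  r=0.1893  x^+=-4.0246  v^+=-3.6163  a^+=-0.9480

resid = 0.1893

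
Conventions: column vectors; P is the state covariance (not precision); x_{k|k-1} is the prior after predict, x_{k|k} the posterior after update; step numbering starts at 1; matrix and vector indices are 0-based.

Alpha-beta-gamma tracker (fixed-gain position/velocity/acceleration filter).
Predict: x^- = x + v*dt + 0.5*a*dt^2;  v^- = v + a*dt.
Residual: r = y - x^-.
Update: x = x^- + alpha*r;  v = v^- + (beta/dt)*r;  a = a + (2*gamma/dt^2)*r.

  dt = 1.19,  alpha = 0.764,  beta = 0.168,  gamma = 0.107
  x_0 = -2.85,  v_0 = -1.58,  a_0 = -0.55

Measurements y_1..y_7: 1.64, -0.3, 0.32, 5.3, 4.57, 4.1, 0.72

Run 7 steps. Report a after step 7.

a_post = -1.1943

step 1: x_pred=-5.1196  r=6.7596  x^+=0.0447  v^+=-1.2802  a^+=0.4715
step 2: x_pred=-1.1449  r=0.8449  x^+=-0.4994  v^+=-0.5998  a^+=0.5992
step 3: x_pred=-0.7889  r=1.1089  x^+=0.0583  v^+=0.2698  a^+=0.7668
step 4: x_pred=0.9222  r=4.3778  x^+=4.2668  v^+=1.8002  a^+=1.4283
step 5: x_pred=7.4205  r=-2.8505  x^+=5.2427  v^+=3.0975  a^+=0.9976
step 6: x_pred=9.6351  r=-5.5351  x^+=5.4063  v^+=3.5032  a^+=0.1611
step 7: x_pred=9.6892  r=-8.9692  x^+=2.8367  v^+=2.4287  a^+=-1.1943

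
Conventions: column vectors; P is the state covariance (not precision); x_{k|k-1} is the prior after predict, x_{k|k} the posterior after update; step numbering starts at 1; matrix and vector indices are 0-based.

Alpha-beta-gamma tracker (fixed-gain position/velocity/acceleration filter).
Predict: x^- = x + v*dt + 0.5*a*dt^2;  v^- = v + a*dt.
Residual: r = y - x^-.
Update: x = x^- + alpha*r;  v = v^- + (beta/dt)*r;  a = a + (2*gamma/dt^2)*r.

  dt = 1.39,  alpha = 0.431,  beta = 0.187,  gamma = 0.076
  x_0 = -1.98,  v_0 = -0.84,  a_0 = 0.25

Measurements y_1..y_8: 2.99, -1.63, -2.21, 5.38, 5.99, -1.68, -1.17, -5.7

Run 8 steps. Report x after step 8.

step 1: x_pred=-2.9061  r=5.8961  x^+=-0.3649  v^+=0.3007  a^+=0.7139
step 2: x_pred=0.7427  r=-2.3727  x^+=-0.2799  v^+=0.9738  a^+=0.5272
step 3: x_pred=1.5829  r=-3.7929  x^+=-0.0518  v^+=1.1963  a^+=0.2288
step 4: x_pred=1.8320  r=3.5480  x^+=3.3612  v^+=1.9916  a^+=0.5079
step 5: x_pred=6.6202  r=-0.6302  x^+=6.3486  v^+=2.6128  a^+=0.4583
step 6: x_pred=10.4232  r=-12.1032  x^+=5.2067  v^+=1.6217  a^+=-0.4938
step 7: x_pred=6.9838  r=-8.1538  x^+=3.4695  v^+=-0.1617  a^+=-1.1353
step 8: x_pred=2.1480  r=-7.8480  x^+=-1.2345  v^+=-2.7956  a^+=-1.7527

x_post = -1.2345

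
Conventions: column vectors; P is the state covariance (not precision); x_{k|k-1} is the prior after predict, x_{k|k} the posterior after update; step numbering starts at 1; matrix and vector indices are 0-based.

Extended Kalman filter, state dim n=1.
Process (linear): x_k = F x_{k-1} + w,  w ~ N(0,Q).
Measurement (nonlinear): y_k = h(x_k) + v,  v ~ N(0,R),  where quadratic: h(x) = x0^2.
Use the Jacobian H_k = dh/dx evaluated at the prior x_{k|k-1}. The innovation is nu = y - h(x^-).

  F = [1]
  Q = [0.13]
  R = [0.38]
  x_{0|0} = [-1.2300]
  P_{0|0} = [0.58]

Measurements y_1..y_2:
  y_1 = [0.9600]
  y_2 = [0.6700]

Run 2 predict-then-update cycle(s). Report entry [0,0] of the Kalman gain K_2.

K[0,0] = -0.3294

step 1: x^-=[-1.2300]  P^-=[0.7100]  H_jac=[-2.4600]  S=[4.6766]  K=[-0.3735]  nu=[-0.5529]  x^+=[-1.0235]  P^+=[0.0577]
step 2: x^-=[-1.0235]  P^-=[0.1877]  H_jac=[-2.0470]  S=[1.1665]  K=[-0.3294]  nu=[-0.3776]  x^+=[-0.8991]  P^+=[0.0611]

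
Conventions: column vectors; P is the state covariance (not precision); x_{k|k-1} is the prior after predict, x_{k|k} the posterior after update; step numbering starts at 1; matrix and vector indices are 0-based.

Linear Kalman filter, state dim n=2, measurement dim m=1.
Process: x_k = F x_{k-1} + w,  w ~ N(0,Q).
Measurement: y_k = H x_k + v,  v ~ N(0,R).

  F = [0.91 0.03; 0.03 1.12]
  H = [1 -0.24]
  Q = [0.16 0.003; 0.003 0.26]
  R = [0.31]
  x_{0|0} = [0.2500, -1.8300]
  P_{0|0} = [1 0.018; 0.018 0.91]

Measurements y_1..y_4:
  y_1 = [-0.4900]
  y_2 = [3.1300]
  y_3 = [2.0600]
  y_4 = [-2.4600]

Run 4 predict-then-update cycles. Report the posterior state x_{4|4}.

step 1: x^-=[0.1726, -2.0421]  P^-=[0.9899 0.0792; 0.0792 1.4036]  S=[1.3427]  K=[0.7231; -0.1919]  nu=[-1.1527]  x^+=[-0.6609, -1.8209]  P^+=[0.2879 0.2655; 0.2655 1.3542]
step 2: x^-=[-0.6560, -2.0593]  P^-=[0.4141 0.3272; 0.3272 1.9768]  S=[0.6809]  K=[0.4928; -0.2162]  nu=[3.2918]  x^+=[0.9663, -2.7709]  P^+=[0.2487 0.3998; 0.3998 1.9450]
step 3: x^-=[0.7962, -3.0745]  P^-=[0.3895 0.4829; 0.4829 2.7268]  S=[0.6248]  K=[0.4380; -0.2745]  nu=[0.5259]  x^+=[1.0265, -3.2188]  P^+=[0.2697 0.5581; 0.5581 2.6798]
step 4: x^-=[0.8376, -3.5743]  P^-=[0.4162 0.6697; 0.6697 3.6593]  S=[0.6156]  K=[0.4151; -0.3388]  nu=[-4.1554]  x^+=[-0.8872, -2.1665]  P^+=[0.3102 0.7562; 0.7562 3.5886]

x_post = [-0.8872, -2.1665]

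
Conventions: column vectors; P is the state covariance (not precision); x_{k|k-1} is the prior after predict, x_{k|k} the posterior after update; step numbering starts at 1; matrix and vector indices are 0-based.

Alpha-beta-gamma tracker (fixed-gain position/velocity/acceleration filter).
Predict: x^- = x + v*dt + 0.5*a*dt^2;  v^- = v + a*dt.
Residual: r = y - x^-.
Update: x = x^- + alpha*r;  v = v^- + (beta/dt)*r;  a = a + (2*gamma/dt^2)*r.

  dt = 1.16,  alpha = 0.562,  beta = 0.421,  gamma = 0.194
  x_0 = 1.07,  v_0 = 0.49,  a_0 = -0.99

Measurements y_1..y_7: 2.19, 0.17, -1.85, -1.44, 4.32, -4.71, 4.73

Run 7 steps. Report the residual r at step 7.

resid = 3.2846

step 1: x_pred=0.9723  r=1.2177  x^+=1.6567  v^+=-0.2165  a^+=-0.6389
step 2: x_pred=0.9757  r=-0.8057  x^+=0.5229  v^+=-1.2500  a^+=-0.8712
step 3: x_pred=-1.5132  r=-0.3368  x^+=-1.7025  v^+=-2.3828  a^+=-0.9683
step 4: x_pred=-5.1181  r=3.6781  x^+=-3.0510  v^+=-2.1712  a^+=0.0922
step 5: x_pred=-5.5075  r=9.8275  x^+=0.0156  v^+=1.5025  a^+=2.9260
step 6: x_pred=3.7271  r=-8.4371  x^+=-1.0146  v^+=1.8346  a^+=0.4932
step 7: x_pred=1.4454  r=3.2846  x^+=3.2913  v^+=3.5988  a^+=1.4403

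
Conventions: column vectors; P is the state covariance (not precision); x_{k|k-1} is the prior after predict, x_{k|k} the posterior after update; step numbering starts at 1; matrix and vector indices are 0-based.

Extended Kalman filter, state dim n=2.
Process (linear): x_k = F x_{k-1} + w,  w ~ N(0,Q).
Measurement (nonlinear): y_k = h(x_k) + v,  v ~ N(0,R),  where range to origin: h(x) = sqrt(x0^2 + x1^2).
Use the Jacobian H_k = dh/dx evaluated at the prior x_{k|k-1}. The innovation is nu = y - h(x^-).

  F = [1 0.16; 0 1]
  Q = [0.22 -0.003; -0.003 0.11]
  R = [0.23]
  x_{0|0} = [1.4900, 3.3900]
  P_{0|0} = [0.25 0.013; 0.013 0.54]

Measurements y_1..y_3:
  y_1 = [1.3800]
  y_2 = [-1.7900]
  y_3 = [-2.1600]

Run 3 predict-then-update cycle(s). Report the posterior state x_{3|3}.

step 1: x^-=[2.0324, 3.3900]  P^-=[0.4880 0.0964; 0.0964 0.6500]  H_jac=[0.5142 0.8577]  S=[0.9222]  K=[0.3617; 0.6583]  nu=[-2.5726]  x^+=[1.1018, 1.6965]  P^+=[0.3673 -0.1232; -0.1232 0.2504]
step 2: x^-=[1.3732, 1.6965]  P^-=[0.5543 -0.0861; -0.0861 0.3604]  H_jac=[0.6292 0.7773]  S=[0.5829]  K=[0.4834; 0.3876]  nu=[-3.9727]  x^+=[-0.5472, 0.1567]  P^+=[0.4181 -0.1954; -0.1954 0.2728]
step 3: x^-=[-0.5221, 0.1567]  P^-=[0.5825 -0.1547; -0.1547 0.3828]  H_jac=[-0.9578 0.2875]  S=[0.8812]  K=[-0.6836; 0.2930]  nu=[-2.7052]  x^+=[1.3271, -0.6360]  P^+=[0.1707 0.0218; 0.0218 0.3071]

x_post = [1.3271, -0.6360]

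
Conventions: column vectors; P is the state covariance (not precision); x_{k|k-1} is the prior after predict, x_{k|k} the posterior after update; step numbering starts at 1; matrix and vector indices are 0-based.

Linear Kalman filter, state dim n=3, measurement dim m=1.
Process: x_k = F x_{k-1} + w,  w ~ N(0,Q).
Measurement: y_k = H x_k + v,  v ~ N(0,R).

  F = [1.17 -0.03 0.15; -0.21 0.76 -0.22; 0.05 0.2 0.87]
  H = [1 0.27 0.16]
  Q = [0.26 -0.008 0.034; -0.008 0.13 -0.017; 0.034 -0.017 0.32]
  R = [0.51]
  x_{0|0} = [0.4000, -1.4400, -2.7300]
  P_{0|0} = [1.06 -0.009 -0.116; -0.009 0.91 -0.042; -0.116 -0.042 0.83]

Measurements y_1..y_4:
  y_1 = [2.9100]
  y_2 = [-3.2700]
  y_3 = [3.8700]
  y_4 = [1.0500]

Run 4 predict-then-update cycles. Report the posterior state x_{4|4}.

x_post = [1.5720, 0.0813, -1.4289]

step 1: x^-=[0.1017, -0.5778, -2.6431]  P^-=[1.6908 -0.2962 0.0777; -0.2962 0.7487 -0.0521; 0.0777 -0.0521 0.9624]  S=[2.1404]  K=[0.7584; -0.0478; 0.1017]  nu=[3.3872]  x^+=[2.6705, -0.7398, -2.2988]  P^+=[0.4598 -0.2186 -0.0873; -0.2186 0.7438 -0.0417; -0.0873 -0.0417 0.9403]
step 2: x^-=[2.8018, -0.6173, -2.0144]  P^-=[0.8963 -0.3445 0.0386; -0.3445 0.7011 -0.0967; 0.0386 -0.0967 1.0361]  S=[1.3019]  K=[0.6217; -0.1311; 0.1369]  nu=[-5.5829]  x^+=[-0.6692, 0.1145, -2.7789]  P^+=[0.3930 -0.2384 -0.0722; -0.2384 0.6787 -0.0733; -0.0722 -0.0733 1.0117]
step 3: x^-=[-1.2033, 0.8389, -2.4282]  P^-=[0.8134 -0.3548 0.0552; -0.3548 0.6822 -0.1419; 0.0552 -0.1419 1.0773]  S=[1.2145]  K=[0.5981; -0.1592; 0.1558]  nu=[5.2353]  x^+=[1.9281, 0.0054, -1.6125]  P^+=[0.3789 -0.2392 -0.0580; -0.2392 0.6514 -0.1118; -0.0580 -0.1118 1.0478]
step 4: x^-=[2.0138, -0.0460, -1.3054]  P^-=[0.8003 -0.3615 0.0735; -0.3615 0.6821 -0.1793; 0.0735 -0.1793 1.0914]  S=[1.2008]  K=[0.5950; -0.1715; 0.1663]  nu=[-0.7425]  x^+=[1.5720, 0.0813, -1.4289]  P^+=[0.3752 -0.2389 -0.0453; -0.2389 0.6467 -0.1451; -0.0453 -0.1451 1.0582]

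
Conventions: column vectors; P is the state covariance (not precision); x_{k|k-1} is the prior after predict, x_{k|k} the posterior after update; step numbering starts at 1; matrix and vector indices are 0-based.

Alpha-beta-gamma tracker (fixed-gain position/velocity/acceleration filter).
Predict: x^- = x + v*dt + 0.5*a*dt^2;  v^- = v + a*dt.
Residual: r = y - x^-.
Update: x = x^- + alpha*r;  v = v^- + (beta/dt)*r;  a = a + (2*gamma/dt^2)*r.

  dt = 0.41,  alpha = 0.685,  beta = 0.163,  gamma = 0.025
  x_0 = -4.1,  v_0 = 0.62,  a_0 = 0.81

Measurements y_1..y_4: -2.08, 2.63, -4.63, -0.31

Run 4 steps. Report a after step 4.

step 1: x_pred=-3.7777  r=1.6977  x^+=-2.6148  v^+=1.6270  a^+=1.3150
step 2: x_pred=-1.8372  r=4.4672  x^+=1.2228  v^+=3.9422  a^+=2.6437
step 3: x_pred=3.0613  r=-7.6913  x^+=-2.2072  v^+=1.9683  a^+=0.3560
step 4: x_pred=-1.3703  r=1.0603  x^+=-0.6440  v^+=2.5358  a^+=0.6714

a_post = 0.6714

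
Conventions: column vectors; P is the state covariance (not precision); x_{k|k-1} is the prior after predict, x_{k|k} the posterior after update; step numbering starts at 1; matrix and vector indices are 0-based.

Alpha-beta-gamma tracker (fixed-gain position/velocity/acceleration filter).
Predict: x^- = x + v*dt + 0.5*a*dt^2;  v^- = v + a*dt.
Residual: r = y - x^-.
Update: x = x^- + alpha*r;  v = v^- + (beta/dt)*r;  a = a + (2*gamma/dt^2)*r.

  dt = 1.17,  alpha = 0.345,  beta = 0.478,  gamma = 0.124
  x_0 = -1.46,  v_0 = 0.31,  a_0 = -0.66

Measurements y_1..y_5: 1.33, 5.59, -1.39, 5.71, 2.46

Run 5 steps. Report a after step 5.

a_post = -0.7155

step 1: x_pred=-1.5490  r=2.8790  x^+=-0.5558  v^+=0.7140  a^+=-0.1384
step 2: x_pred=0.1849  r=5.4051  x^+=2.0497  v^+=2.7603  a^+=0.8408
step 3: x_pred=5.8547  r=-7.2447  x^+=3.3553  v^+=0.7843  a^+=-0.4717
step 4: x_pred=3.9500  r=1.7600  x^+=4.5572  v^+=0.9514  a^+=-0.1528
step 5: x_pred=5.5658  r=-3.1058  x^+=4.4943  v^+=-0.4963  a^+=-0.7155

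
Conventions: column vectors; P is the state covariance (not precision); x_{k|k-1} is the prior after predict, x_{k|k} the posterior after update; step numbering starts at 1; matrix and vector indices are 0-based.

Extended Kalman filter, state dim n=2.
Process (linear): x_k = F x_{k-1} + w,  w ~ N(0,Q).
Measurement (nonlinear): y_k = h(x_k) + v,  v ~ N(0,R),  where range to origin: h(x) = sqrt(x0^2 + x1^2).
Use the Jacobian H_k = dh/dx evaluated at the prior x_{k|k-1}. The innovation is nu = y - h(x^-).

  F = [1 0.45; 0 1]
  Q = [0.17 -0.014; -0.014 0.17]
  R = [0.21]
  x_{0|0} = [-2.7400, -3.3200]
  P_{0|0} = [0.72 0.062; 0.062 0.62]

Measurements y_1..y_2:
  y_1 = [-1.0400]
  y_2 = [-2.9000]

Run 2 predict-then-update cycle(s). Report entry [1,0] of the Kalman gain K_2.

K[1,0] = -0.4356

step 1: x^-=[-4.2340, -3.3200]  P^-=[1.0714 0.3270; 0.3270 0.7900]  H_jac=[-0.7869 -0.6170]  S=[1.4918]  K=[-0.7004; -0.4993]  nu=[-6.4204]  x^+=[0.2629, -0.1145]  P^+=[0.3395 -0.1947; -0.1947 0.4182]
step 2: x^-=[0.2113, -0.1145]  P^-=[0.4190 -0.0205; -0.0205 0.5882]  H_jac=[0.8792 -0.4764]  S=[0.6846]  K=[0.5524; -0.4356]  nu=[-3.1404]  x^+=[-1.5235, 1.2535]  P^+=[0.2101 0.1443; 0.1443 0.4582]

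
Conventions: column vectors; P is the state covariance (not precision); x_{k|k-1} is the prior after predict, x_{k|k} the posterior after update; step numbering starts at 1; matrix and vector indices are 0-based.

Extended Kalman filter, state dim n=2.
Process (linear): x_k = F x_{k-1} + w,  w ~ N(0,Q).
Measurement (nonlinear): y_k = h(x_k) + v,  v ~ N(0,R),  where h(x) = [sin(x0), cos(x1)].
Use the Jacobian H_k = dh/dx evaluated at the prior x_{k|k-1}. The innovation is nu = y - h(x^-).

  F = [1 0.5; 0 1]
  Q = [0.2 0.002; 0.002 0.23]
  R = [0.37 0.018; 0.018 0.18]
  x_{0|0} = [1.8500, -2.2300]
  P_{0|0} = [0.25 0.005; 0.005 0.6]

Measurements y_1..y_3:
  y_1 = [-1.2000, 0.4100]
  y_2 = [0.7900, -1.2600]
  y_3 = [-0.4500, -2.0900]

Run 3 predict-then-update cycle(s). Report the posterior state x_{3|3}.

x_post = [-1.4017, -3.3413]

step 1: x^-=[0.7350, -2.2300]  P^-=[0.6050 0.3070; 0.3070 0.8300]  H_jac=[0.7418 0.0000; 0.0000 0.7905]  S=[0.7029 0.1980; 0.1980 0.6986]  K=[0.5875 0.1808; 0.0646 0.9208]  nu=[-1.8706, 1.0225]  x^+=[-0.1791, -1.4093]  P^+=[0.2974 0.0546; 0.0546 0.2111]
step 2: x^-=[-0.8838, -1.4093]  P^-=[0.6048 0.1621; 0.1621 0.4411]  H_jac=[0.6342 0.0000; 0.0000 0.9870]  S=[0.6133 0.1195; 0.1195 0.6097]  K=[0.5971 0.1454; 0.0297 0.7083]  nu=[1.5631, -1.4208]  x^+=[-0.1570, -2.3692]  P^+=[0.3525 0.0374; 0.0374 0.1297]
step 3: x^-=[-1.3416, -2.3692]  P^-=[0.6223 0.1043; 0.1043 0.3597]  H_jac=[0.2271 0.0000; 0.0000 0.6978]  S=[0.4021 0.0345; 0.0345 0.3552]  K=[0.3368 0.1721; -0.0018 0.7069]  nu=[0.5239, -1.3737]  x^+=[-1.4017, -3.3413]  P^+=[0.5622 0.0531; 0.0531 0.1823]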